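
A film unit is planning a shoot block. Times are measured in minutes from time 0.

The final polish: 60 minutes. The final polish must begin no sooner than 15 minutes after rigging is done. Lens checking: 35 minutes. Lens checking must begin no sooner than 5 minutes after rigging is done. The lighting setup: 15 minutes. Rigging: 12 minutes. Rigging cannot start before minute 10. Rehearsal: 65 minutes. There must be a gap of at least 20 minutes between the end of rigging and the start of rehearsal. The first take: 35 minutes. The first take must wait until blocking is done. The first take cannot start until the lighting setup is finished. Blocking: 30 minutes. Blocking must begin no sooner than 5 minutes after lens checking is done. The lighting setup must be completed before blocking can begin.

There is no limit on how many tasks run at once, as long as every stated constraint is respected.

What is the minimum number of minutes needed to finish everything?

132

The lighting setup has no prerequisites, so it starts at minute 0 and finishes at minute 15.
Rigging waits on its own release at minute 10, so it starts at minute 10 and finishes at 10 + 12 = minute 22.
The final polish waits on rigging (finishes minute 22, plus 15-minute gap → minute 37), so it starts at minute 37 and finishes at 37 + 60 = minute 97.
After rigging (finishes minute 22, plus 20-minute gap → minute 42), rehearsal can start at minute 42 and finishes at minute 107.
After rigging (finishes minute 22, plus 5-minute gap → minute 27), lens checking can start at minute 27 and finishes at minute 62.
Blocking needs all of lens checking (finishes minute 62, plus 5-minute gap → minute 67); the lighting setup (finishes minute 15). That puts its earliest start at minute 67; it finishes at 67 + 30 = minute 97.
The first take has to wait for blocking (finishes minute 97); the lighting setup (finishes minute 15). The latest of these is minute 97, so the first take runs minute 97 to 97 + 35 = minute 132.
All tasks are finished once the last one completes. Finish times: Rigging at 22, The lighting setup at 15, Lens checking at 62, Blocking at 97, Rehearsal at 107, The final polish at 97, The first take at 132. The latest is minute 132.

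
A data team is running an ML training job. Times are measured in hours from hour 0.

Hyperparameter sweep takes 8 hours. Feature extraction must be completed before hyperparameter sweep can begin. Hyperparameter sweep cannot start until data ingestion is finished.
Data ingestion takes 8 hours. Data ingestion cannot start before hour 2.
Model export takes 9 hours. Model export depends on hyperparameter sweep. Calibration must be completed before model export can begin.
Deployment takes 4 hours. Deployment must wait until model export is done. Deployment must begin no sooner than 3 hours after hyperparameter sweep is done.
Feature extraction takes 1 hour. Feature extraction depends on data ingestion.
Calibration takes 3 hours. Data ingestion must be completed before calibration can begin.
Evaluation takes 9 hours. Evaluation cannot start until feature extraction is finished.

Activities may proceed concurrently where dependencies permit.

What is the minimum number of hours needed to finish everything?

32

Data ingestion cannot begin until its own release at hour 2. It runs from hour 2 to 2 + 8 = hour 10.
Calibration waits on data ingestion (finishes hour 10), so it starts at hour 10 and finishes at 10 + 3 = hour 13.
Feature extraction waits on data ingestion (finishes hour 10), so it starts at hour 10 and finishes at 10 + 1 = hour 11.
After feature extraction (finishes hour 11), evaluation can start at hour 11 and finishes at hour 20.
Hyperparameter sweep has to wait for feature extraction (finishes hour 11); data ingestion (finishes hour 10). The latest of these is hour 11, so hyperparameter sweep runs hour 11 to 11 + 8 = hour 19.
Model export needs all of hyperparameter sweep (finishes hour 19); calibration (finishes hour 13). That puts its earliest start at hour 19; it finishes at 19 + 9 = hour 28.
For deployment: model export (finishes hour 28); hyperparameter sweep (finishes hour 19, plus 3-hour gap → hour 22). Taking the maximum gives a start of hour 28, and it finishes at 28 + 4 = hour 32.
All tasks are finished once the last one completes. Finish times: Data ingestion at 10, Feature extraction at 11, Hyperparameter sweep at 19, Evaluation at 20, Calibration at 13, Model export at 28, Deployment at 32. The latest is hour 32.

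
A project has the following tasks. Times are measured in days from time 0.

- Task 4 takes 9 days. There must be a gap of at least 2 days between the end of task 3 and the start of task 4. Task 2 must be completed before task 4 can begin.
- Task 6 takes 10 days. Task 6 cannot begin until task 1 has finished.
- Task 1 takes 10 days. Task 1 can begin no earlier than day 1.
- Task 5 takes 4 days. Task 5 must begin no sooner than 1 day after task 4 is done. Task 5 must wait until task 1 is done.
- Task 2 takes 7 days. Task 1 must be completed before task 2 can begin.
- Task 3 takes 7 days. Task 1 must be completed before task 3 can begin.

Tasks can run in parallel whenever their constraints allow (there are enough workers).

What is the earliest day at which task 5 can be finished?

Task 1 cannot begin until its own release at day 1. It runs from day 1 to 1 + 10 = day 11.
Task 3 cannot begin until task 1 (finishes day 11). It runs from day 11 to 11 + 7 = day 18.
After task 1 (finishes day 11), task 2 can start at day 11 and finishes at day 18.
For task 4: task 3 (finishes day 18, plus 2-day gap → day 20); task 2 (finishes day 18). Taking the maximum gives a start of day 20, and it finishes at 20 + 9 = day 29.
Task 5 cannot start until task 4 (finishes day 29, plus 1-day gap → day 30); task 1 (finishes day 11). The controlling bound is day 30, so task 5 finishes at 30 + 4 = day 34.

34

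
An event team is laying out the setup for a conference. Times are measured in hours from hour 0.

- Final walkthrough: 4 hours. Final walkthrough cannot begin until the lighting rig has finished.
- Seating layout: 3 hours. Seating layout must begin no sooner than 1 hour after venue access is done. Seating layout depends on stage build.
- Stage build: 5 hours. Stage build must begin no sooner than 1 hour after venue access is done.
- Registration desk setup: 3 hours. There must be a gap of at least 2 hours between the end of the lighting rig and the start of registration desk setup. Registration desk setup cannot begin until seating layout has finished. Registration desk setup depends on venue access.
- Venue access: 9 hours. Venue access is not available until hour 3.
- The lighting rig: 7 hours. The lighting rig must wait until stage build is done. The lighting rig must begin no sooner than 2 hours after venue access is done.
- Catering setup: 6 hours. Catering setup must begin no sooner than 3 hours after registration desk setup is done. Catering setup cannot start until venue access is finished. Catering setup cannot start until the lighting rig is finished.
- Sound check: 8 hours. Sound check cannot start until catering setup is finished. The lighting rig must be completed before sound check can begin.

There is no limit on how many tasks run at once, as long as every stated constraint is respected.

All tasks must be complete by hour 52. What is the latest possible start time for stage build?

Sound check has no dependents, so it just needs to finish by hour 52. Starting by 52 − 8 = hour 44 achieves that.
Catering setup must finish before sound check (must start by hour 44). With a 6-hour duration, catering setup must start by 44 − 6 = hour 38.
Since catering setup (must start by hour 38, minus 3-hour gap → hour 35) depends on it, registration desk setup must finish by hour 35. Backing off its 3-hour duration gives a latest start of hour 32.
To finish by hour 52, final walkthrough (duration 4) must start no later than hour 48.
The lighting rig must finish in time for registration desk setup (must start by hour 32, minus 2-hour gap → hour 30); catering setup (must start by hour 38); sound check (must start by hour 44); final walkthrough (must start by hour 48). The tightest is hour 30, so the lighting rig must start by 30 − 7 = hour 23.
Since registration desk setup (must start by hour 32) depends on it, seating layout must finish by hour 32. Backing off its 3-hour duration gives a latest start of hour 29.
Stage build has several dependents: the lighting rig (must start by hour 23); seating layout (must start by hour 29). The earliest of those limits is hour 23, so stage build must start by 23 − 5 = hour 18.

18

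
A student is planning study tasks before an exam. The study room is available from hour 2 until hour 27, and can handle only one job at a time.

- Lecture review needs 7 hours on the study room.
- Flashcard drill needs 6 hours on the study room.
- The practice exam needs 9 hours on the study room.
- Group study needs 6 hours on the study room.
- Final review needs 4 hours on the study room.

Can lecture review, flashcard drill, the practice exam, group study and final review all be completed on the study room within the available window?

No

The study room window is 27 − 2 = 25 hours.
Running back to back, the jobs need 7 + 6 + 9 + 6 + 4 = 32 hours on the study room.
Since 32 > 25, they cannot all fit.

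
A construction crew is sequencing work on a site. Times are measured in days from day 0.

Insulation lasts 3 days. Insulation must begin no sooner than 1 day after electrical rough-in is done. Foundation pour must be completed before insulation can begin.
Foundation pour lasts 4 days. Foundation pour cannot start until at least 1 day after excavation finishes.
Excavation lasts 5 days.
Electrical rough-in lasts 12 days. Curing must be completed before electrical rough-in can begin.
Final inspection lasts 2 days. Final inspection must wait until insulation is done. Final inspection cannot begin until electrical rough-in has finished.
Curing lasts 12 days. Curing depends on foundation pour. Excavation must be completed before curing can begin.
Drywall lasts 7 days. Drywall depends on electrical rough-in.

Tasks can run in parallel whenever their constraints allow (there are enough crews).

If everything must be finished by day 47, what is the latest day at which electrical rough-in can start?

To finish by day 47, final inspection (duration 2) must start no later than day 45.
Insulation feeds into final inspection (must start by day 45); so insulation must finish by day 45 and therefore start by day 42.
Drywall must finish by day 47; it takes 7 days, so it must start by 47 − 7 = day 40.
Electrical rough-in must finish in time for insulation (must start by day 42, minus 1-day gap → day 41); drywall (must start by day 40); final inspection (must start by day 45). The tightest is day 40, so electrical rough-in must start by 40 − 12 = day 28.

28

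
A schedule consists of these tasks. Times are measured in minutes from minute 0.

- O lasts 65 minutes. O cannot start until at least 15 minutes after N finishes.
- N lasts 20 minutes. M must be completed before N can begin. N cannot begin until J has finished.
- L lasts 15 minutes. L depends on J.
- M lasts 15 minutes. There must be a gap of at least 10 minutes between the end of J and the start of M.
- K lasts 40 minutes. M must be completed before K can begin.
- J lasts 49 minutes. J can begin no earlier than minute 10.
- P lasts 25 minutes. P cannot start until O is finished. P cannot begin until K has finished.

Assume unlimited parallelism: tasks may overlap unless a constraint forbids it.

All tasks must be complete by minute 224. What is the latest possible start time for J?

L must finish by minute 224; it takes 15 minutes, so it must start by 224 − 15 = minute 209.
Nothing follows P; the deadline of minute 224 is its only limit. It must start by 224 − 25 = minute 199.
K must finish before P (must start by minute 199). With a 40-minute duration, K must start by 199 − 40 = minute 159.
O has to be done before P (must start by minute 199). That means finishing by minute 199, i.e. starting by 199 − 65 = minute 134.
N must finish before O (must start by minute 134, minus 15-minute gap → minute 119). With a 20-minute duration, N must start by 119 − 20 = minute 99.
For M: K (must start by minute 159); N (must start by minute 99). The most restrictive is minute 99; with a 15-minute duration, M must start by minute 84.
J must finish in time for L (must start by minute 209); M (must start by minute 84, minus 10-minute gap → minute 74); N (must start by minute 99). The tightest is minute 74, so J must start by 74 − 49 = minute 25.

25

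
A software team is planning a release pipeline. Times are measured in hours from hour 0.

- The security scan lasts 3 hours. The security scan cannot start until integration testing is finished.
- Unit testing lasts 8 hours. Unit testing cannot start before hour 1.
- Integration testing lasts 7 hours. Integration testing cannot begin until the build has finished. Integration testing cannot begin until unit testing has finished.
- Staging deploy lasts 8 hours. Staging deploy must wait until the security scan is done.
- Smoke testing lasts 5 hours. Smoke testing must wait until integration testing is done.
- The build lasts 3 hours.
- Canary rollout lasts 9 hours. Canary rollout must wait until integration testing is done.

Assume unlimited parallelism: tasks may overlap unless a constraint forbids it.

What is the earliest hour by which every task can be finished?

After its own release at hour 1, unit testing can start at hour 1 and finishes at hour 9.
The build has no prerequisites, so it starts at hour 0 and finishes at hour 3.
Integration testing cannot start until the build (finishes hour 3); unit testing (finishes hour 9). The controlling bound is hour 9, so integration testing finishes at 9 + 7 = hour 16.
Canary rollout cannot begin until integration testing (finishes hour 16). It runs from hour 16 to 16 + 9 = hour 25.
After integration testing (finishes hour 16), smoke testing can start at hour 16 and finishes at hour 21.
After integration testing (finishes hour 16), the security scan can start at hour 16 and finishes at hour 19.
Staging deploy waits on the security scan (finishes hour 19), so it starts at hour 19 and finishes at 19 + 8 = hour 27.
All tasks are finished once the last one completes. Finish times: The build at 3, Unit testing at 9, Integration testing at 16, The security scan at 19, Staging deploy at 27, Smoke testing at 21, Canary rollout at 25. The latest is hour 27.

27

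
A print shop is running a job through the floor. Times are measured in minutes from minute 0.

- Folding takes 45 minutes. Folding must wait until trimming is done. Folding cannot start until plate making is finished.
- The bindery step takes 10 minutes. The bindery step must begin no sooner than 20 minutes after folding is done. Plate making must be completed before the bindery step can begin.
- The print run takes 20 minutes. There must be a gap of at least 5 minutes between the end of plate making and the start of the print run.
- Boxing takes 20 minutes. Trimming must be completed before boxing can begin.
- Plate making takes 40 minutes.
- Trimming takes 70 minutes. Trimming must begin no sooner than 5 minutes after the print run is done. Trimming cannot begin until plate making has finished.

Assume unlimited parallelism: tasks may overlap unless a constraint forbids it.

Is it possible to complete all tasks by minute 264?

Plate making can start immediately at minute 0; it finishes at minute 40.
The print run waits on plate making (finishes minute 40, plus 5-minute gap → minute 45), so it starts at minute 45 and finishes at 45 + 20 = minute 65.
Trimming needs all of the print run (finishes minute 65, plus 5-minute gap → minute 70); plate making (finishes minute 40). That puts its earliest start at minute 70; it finishes at 70 + 70 = minute 140.
After trimming (finishes minute 140), boxing can start at minute 140 and finishes at minute 160.
For folding: trimming (finishes minute 140); plate making (finishes minute 40). Taking the maximum gives a start of minute 140, and it finishes at 140 + 45 = minute 185.
The bindery step needs all of folding (finishes minute 185, plus 20-minute gap → minute 205); plate making (finishes minute 40). That puts its earliest start at minute 205; it finishes at 205 + 10 = minute 215.
Every task is finished by minute 215, which is no later than the deadline of 264, so the schedule is feasible.

Yes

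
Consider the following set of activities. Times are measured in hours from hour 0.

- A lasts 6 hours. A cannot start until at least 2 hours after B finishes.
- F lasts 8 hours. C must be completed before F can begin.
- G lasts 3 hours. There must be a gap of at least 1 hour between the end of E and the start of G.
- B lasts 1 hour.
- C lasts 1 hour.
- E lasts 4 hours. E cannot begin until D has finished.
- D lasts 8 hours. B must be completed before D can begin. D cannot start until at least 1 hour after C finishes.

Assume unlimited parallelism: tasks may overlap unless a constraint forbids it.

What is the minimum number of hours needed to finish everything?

C has no prerequisites, so it starts at hour 0 and finishes at hour 1.
After C (finishes hour 1), F can start at hour 1 and finishes at hour 9.
Nothing blocks B, so it runs from hour 0 to hour 1.
For D: B (finishes hour 1); C (finishes hour 1, plus 1-hour gap → hour 2). Taking the maximum gives a start of hour 2, and it finishes at 2 + 8 = hour 10.
E cannot begin until D (finishes hour 10). It runs from hour 10 to 10 + 4 = hour 14.
G waits on E (finishes hour 14, plus 1-hour gap → hour 15), so it starts at hour 15 and finishes at 15 + 3 = hour 18.
After B (finishes hour 1, plus 2-hour gap → hour 3), A can start at hour 3 and finishes at hour 9.
All tasks are finished once the last one completes. Finish times: A at 9, B at 1, C at 1, D at 10, E at 14, F at 9, G at 18. The latest is hour 18.

18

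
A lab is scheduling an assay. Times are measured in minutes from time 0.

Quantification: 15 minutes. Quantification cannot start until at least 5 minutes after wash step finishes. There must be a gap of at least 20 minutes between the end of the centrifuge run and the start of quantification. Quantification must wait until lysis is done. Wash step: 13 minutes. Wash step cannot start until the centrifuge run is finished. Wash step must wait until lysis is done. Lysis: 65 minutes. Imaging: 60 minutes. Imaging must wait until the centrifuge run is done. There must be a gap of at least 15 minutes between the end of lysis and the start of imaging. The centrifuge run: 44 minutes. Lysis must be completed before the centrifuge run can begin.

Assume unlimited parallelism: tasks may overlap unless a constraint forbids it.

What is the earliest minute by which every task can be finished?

169

Nothing blocks lysis, so it runs from minute 0 to minute 65.
After lysis (finishes minute 65), the centrifuge run can start at minute 65 and finishes at minute 109.
For imaging: the centrifuge run (finishes minute 109); lysis (finishes minute 65, plus 15-minute gap → minute 80). Taking the maximum gives a start of minute 109, and it finishes at 109 + 60 = minute 169.
Wash step has to wait for the centrifuge run (finishes minute 109); lysis (finishes minute 65). The latest of these is minute 109, so wash step runs minute 109 to 109 + 13 = minute 122.
For quantification: wash step (finishes minute 122, plus 5-minute gap → minute 127); the centrifuge run (finishes minute 109, plus 20-minute gap → minute 129); lysis (finishes minute 65). Taking the maximum gives a start of minute 129, and it finishes at 129 + 15 = minute 144.
All tasks are finished once the last one completes. Finish times: Lysis at 65, The centrifuge run at 109, Wash step at 122, Imaging at 169, Quantification at 144. The latest is minute 169.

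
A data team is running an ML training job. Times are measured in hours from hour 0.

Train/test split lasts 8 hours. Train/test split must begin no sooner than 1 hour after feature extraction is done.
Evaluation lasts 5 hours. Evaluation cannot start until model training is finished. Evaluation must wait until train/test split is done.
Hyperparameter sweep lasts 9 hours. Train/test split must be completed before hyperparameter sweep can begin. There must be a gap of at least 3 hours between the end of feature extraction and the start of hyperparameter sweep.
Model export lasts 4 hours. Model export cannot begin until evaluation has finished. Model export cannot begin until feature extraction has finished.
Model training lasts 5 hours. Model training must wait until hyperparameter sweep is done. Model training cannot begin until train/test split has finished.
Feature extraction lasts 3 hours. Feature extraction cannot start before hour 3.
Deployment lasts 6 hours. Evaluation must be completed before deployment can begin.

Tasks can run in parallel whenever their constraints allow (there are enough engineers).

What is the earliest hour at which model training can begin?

24

After its own release at hour 3, feature extraction can start at hour 3 and finishes at hour 6.
Train/test split cannot begin until feature extraction (finishes hour 6, plus 1-hour gap → hour 7). It runs from hour 7 to 7 + 8 = hour 15.
Hyperparameter sweep has to wait for train/test split (finishes hour 15); feature extraction (finishes hour 6, plus 3-hour gap → hour 9). The latest of these is hour 15, so hyperparameter sweep runs hour 15 to 15 + 9 = hour 24.
Model training waits on hyperparameter sweep (finishes hour 24); train/test split (finishes hour 15). The latest of these is hour 24, which is the earliest model training can start.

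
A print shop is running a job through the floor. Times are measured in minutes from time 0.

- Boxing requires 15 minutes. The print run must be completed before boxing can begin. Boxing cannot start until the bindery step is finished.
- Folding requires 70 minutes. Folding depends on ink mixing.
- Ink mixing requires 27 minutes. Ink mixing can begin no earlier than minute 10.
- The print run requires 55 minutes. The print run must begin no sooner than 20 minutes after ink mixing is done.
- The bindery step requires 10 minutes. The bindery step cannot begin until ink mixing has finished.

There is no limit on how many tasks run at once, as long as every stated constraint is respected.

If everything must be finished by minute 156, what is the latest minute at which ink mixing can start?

39

Boxing must finish by minute 156; it takes 15 minutes, so it must start by 156 − 15 = minute 141.
The print run has to be done before boxing (must start by minute 141). That means finishing by minute 141, i.e. starting by 141 − 55 = minute 86.
To finish by minute 156, folding (duration 70) must start no later than minute 86.
Since boxing (must start by minute 141) depends on it, the bindery step must finish by minute 141. Backing off its 10-minute duration gives a latest start of minute 131.
For ink mixing: the print run (must start by minute 86, minus 20-minute gap → minute 66); folding (must start by minute 86); the bindery step (must start by minute 131). The most restrictive is minute 66; with a 27-minute duration, ink mixing must start by minute 39.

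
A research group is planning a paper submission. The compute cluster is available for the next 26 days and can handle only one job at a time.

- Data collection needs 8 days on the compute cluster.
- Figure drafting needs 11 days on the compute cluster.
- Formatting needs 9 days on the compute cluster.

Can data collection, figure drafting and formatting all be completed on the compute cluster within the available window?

No

Running back to back, the jobs need 8 + 11 + 9 = 28 days on the compute cluster.
Since 28 > 26, they cannot all fit.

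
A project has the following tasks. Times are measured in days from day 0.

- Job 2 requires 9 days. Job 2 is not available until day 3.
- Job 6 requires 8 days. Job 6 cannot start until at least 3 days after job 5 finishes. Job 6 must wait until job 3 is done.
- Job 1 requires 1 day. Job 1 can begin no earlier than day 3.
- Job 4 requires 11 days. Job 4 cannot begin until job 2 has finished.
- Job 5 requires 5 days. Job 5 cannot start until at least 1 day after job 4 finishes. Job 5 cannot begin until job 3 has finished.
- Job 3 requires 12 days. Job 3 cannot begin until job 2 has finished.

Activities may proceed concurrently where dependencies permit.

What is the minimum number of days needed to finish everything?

Job 2 cannot begin until its own release at day 3. It runs from day 3 to 3 + 9 = day 12.
Job 4 cannot begin until job 2 (finishes day 12). It runs from day 12 to 12 + 11 = day 23.
Job 3 waits on job 2 (finishes day 12), so it starts at day 12 and finishes at 12 + 12 = day 24.
Job 5 cannot start until job 4 (finishes day 23, plus 1-day gap → day 24); job 3 (finishes day 24). The controlling bound is day 24, so job 5 finishes at 24 + 5 = day 29.
Job 6 has to wait for job 5 (finishes day 29, plus 3-day gap → day 32); job 3 (finishes day 24). The latest of these is day 32, so job 6 runs day 32 to 32 + 8 = day 40.
Job 1 waits on its own release at day 3, so it starts at day 3 and finishes at 3 + 1 = day 4.
All tasks are finished once the last one completes. Finish times: Job 1 at 4, Job 2 at 12, Job 3 at 24, Job 4 at 23, Job 5 at 29, Job 6 at 40. The latest is day 40.

40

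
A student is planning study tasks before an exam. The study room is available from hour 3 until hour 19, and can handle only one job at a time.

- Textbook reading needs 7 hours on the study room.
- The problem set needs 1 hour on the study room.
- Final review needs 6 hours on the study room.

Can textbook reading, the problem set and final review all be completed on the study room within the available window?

The study room window is 19 − 3 = 16 hours.
Running back to back, the jobs need 7 + 1 + 6 = 14 hours on the study room.
Since 14 ≤ 16, they fit within the window.

Yes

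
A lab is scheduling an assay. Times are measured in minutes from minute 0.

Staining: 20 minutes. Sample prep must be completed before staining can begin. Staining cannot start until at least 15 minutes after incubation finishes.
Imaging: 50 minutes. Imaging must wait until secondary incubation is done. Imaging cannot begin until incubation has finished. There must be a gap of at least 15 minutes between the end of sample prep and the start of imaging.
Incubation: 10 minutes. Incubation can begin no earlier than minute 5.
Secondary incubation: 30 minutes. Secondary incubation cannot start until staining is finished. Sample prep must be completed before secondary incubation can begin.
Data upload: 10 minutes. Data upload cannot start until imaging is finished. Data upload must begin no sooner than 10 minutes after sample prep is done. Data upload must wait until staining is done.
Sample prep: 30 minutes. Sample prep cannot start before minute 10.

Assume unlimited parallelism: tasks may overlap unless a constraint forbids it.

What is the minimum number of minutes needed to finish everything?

150

After its own release at minute 5, incubation can start at minute 5 and finishes at minute 15.
Sample prep waits on its own release at minute 10, so it starts at minute 10 and finishes at 10 + 30 = minute 40.
For staining: sample prep (finishes minute 40); incubation (finishes minute 15, plus 15-minute gap → minute 30). Taking the maximum gives a start of minute 40, and it finishes at 40 + 20 = minute 60.
Secondary incubation has to wait for staining (finishes minute 60); sample prep (finishes minute 40). The latest of these is minute 60, so secondary incubation runs minute 60 to 60 + 30 = minute 90.
Imaging has to wait for secondary incubation (finishes minute 90); incubation (finishes minute 15); sample prep (finishes minute 40, plus 15-minute gap → minute 55). The latest of these is minute 90, so imaging runs minute 90 to 90 + 50 = minute 140.
Data upload cannot start until imaging (finishes minute 140); sample prep (finishes minute 40, plus 10-minute gap → minute 50); staining (finishes minute 60). The controlling bound is minute 140, so data upload finishes at 140 + 10 = minute 150.
All tasks are finished once the last one completes. Finish times: Sample prep at 40, Incubation at 15, Staining at 60, Secondary incubation at 90, Imaging at 140, Data upload at 150. The latest is minute 150.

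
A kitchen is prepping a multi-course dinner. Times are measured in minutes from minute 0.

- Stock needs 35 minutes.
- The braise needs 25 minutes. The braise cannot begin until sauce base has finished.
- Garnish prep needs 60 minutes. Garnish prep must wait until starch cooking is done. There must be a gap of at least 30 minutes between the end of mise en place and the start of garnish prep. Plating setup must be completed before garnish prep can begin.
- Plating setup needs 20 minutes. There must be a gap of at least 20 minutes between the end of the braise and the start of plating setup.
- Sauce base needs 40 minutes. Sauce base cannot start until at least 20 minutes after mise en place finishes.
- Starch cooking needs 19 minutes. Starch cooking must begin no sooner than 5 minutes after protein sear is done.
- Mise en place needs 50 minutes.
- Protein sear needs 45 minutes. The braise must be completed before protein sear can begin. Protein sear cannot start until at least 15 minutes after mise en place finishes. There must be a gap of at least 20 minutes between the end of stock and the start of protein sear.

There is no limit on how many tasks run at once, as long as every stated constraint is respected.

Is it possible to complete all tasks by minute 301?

Yes

Stock has no prerequisites, so it starts at minute 0 and finishes at minute 35.
Mise en place can start immediately at minute 0; it finishes at minute 50.
After mise en place (finishes minute 50, plus 20-minute gap → minute 70), sauce base can start at minute 70 and finishes at minute 110.
The braise cannot begin until sauce base (finishes minute 110). It runs from minute 110 to 110 + 25 = minute 135.
After the braise (finishes minute 135, plus 20-minute gap → minute 155), plating setup can start at minute 155 and finishes at minute 175.
For protein sear: the braise (finishes minute 135); mise en place (finishes minute 50, plus 15-minute gap → minute 65); stock (finishes minute 35, plus 20-minute gap → minute 55). Taking the maximum gives a start of minute 135, and it finishes at 135 + 45 = minute 180.
Starch cooking waits on protein sear (finishes minute 180, plus 5-minute gap → minute 185), so it starts at minute 185 and finishes at 185 + 19 = minute 204.
Garnish prep has to wait for starch cooking (finishes minute 204); mise en place (finishes minute 50, plus 30-minute gap → minute 80); plating setup (finishes minute 175). The latest of these is minute 204, so garnish prep runs minute 204 to 204 + 60 = minute 264.
Every task is finished by minute 264, which is no later than the deadline of 301, so the schedule is feasible.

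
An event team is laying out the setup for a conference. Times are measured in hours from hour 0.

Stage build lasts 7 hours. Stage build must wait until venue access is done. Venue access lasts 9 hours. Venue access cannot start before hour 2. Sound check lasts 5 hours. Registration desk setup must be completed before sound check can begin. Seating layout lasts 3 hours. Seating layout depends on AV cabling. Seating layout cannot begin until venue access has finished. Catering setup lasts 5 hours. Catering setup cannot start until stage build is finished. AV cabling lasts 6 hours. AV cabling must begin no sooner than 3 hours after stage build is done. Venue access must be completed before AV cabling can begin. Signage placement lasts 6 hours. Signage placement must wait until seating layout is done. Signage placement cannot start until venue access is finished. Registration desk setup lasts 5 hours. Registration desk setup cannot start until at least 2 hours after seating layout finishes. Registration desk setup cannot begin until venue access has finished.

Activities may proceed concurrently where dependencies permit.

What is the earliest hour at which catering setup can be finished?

23

Venue access cannot begin until its own release at hour 2. It runs from hour 2 to 2 + 9 = hour 11.
Stage build waits on venue access (finishes hour 11), so it starts at hour 11 and finishes at 11 + 7 = hour 18.
Catering setup waits on stage build (finishes hour 18), so it starts at hour 18 and finishes at 18 + 5 = hour 23.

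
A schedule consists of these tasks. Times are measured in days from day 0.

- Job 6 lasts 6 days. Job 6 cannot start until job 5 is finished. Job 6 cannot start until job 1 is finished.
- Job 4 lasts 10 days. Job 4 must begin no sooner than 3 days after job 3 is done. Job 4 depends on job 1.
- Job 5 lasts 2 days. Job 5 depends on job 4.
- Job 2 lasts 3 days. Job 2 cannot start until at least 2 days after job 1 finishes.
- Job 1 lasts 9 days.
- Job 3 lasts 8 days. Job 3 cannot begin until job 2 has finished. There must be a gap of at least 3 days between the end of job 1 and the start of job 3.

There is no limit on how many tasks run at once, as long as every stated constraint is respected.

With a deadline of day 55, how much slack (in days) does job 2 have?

Job 1 can start immediately at day 0; it finishes at day 9.
Job 2 waits on job 1 (finishes day 9, plus 2-day gap → day 11), so it starts at day 11 and finishes at 11 + 3 = day 14.

Working backward from the deadline:
Nothing follows job 6; the deadline of day 55 is its only limit. It must start by 55 − 6 = day 49.
Job 5 feeds into job 6 (must start by day 49); so job 5 must finish by day 49 and therefore start by day 47.
Since job 5 (must start by day 47) depends on it, job 4 must finish by day 47. Backing off its 10-day duration gives a latest start of day 37.
Job 3 has to be done before job 4 (must start by day 37, minus 3-day gap → day 34). That means finishing by day 34, i.e. starting by 34 − 8 = day 26.
Job 2 feeds into job 3 (must start by day 26); so job 2 must finish by day 26 and therefore start by day 23.
So job 2 can start as early as day 11 and as late as day 23, giving 23 − 11 = 12 days of slack.

12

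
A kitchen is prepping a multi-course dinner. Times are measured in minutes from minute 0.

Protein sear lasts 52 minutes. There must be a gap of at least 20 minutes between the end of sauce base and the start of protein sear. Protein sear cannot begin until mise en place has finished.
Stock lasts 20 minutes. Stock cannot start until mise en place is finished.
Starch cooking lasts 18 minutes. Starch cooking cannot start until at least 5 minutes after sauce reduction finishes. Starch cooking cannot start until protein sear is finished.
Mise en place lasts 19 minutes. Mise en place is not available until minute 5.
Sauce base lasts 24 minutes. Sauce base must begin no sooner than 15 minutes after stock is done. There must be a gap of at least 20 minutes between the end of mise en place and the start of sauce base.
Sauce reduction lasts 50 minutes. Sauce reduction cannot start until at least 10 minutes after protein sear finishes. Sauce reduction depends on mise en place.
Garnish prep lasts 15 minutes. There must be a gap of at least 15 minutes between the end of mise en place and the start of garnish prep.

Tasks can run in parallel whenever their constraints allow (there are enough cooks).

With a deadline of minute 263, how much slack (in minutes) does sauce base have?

Mise en place waits on its own release at minute 5, so it starts at minute 5 and finishes at 5 + 19 = minute 24.
Stock cannot begin until mise en place (finishes minute 24). It runs from minute 24 to 24 + 20 = minute 44.
Sauce base needs all of stock (finishes minute 44, plus 15-minute gap → minute 59); mise en place (finishes minute 24, plus 20-minute gap → minute 44). That puts its earliest start at minute 59; it finishes at 59 + 24 = minute 83.

Working backward from the deadline:
Starch cooking has no dependents, so it just needs to finish by minute 263. Starting by 263 − 18 = minute 245 achieves that.
Sauce reduction must finish before starch cooking (must start by minute 245, minus 5-minute gap → minute 240). With a 50-minute duration, sauce reduction must start by 240 − 50 = minute 190.
For protein sear: sauce reduction (must start by minute 190, minus 10-minute gap → minute 180); starch cooking (must start by minute 245). The most restrictive is minute 180; with a 52-minute duration, protein sear must start by minute 128.
Sauce base has to be done before protein sear (must start by minute 128, minus 20-minute gap → minute 108). That means finishing by minute 108, i.e. starting by 108 − 24 = minute 84.
So sauce base can start as early as minute 59 and as late as minute 84, giving 84 − 59 = 25 minutes of slack.

25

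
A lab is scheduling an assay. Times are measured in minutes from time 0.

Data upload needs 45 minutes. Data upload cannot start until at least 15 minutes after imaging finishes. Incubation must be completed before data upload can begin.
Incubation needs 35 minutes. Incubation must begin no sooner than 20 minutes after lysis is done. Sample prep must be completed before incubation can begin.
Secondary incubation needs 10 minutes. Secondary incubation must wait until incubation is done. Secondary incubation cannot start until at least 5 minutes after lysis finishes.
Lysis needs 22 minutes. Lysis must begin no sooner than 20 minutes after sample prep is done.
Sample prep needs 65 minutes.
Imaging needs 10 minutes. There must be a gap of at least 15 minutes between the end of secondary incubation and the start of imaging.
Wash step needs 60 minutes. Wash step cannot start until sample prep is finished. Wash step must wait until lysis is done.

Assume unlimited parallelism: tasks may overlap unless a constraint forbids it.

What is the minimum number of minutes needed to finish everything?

Nothing blocks sample prep, so it runs from minute 0 to minute 65.
Lysis cannot begin until sample prep (finishes minute 65, plus 20-minute gap → minute 85). It runs from minute 85 to 85 + 22 = minute 107.
For wash step: sample prep (finishes minute 65); lysis (finishes minute 107). Taking the maximum gives a start of minute 107, and it finishes at 107 + 60 = minute 167.
Incubation cannot start until lysis (finishes minute 107, plus 20-minute gap → minute 127); sample prep (finishes minute 65). The controlling bound is minute 127, so incubation finishes at 127 + 35 = minute 162.
For secondary incubation: incubation (finishes minute 162); lysis (finishes minute 107, plus 5-minute gap → minute 112). Taking the maximum gives a start of minute 162, and it finishes at 162 + 10 = minute 172.
Imaging cannot begin until secondary incubation (finishes minute 172, plus 15-minute gap → minute 187). It runs from minute 187 to 187 + 10 = minute 197.
Data upload has to wait for imaging (finishes minute 197, plus 15-minute gap → minute 212); incubation (finishes minute 162). The latest of these is minute 212, so data upload runs minute 212 to 212 + 45 = minute 257.
All tasks are finished once the last one completes. Finish times: Sample prep at 65, Lysis at 107, Incubation at 162, Wash step at 167, Secondary incubation at 172, Imaging at 197, Data upload at 257. The latest is minute 257.

257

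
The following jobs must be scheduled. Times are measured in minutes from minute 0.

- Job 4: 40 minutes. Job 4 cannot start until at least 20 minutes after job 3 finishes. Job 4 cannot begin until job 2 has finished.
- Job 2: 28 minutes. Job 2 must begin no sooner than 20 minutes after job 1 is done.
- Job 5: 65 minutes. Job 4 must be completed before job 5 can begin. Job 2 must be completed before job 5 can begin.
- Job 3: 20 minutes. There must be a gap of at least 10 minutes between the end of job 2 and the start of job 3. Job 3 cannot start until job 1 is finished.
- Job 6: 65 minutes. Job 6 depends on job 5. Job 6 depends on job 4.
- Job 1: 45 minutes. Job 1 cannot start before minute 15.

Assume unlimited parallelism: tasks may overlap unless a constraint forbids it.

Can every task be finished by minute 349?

Yes

Job 1 waits on its own release at minute 15, so it starts at minute 15 and finishes at 15 + 45 = minute 60.
Job 2 waits on job 1 (finishes minute 60, plus 20-minute gap → minute 80), so it starts at minute 80 and finishes at 80 + 28 = minute 108.
Job 3 has to wait for job 2 (finishes minute 108, plus 10-minute gap → minute 118); job 1 (finishes minute 60). The latest of these is minute 118, so job 3 runs minute 118 to 118 + 20 = minute 138.
Job 4 has to wait for job 3 (finishes minute 138, plus 20-minute gap → minute 158); job 2 (finishes minute 108). The latest of these is minute 158, so job 4 runs minute 158 to 158 + 40 = minute 198.
Job 5 needs all of job 4 (finishes minute 198); job 2 (finishes minute 108). That puts its earliest start at minute 198; it finishes at 198 + 65 = minute 263.
Job 6 has to wait for job 5 (finishes minute 263); job 4 (finishes minute 198). The latest of these is minute 263, so job 6 runs minute 263 to 263 + 65 = minute 328.
Every task is finished by minute 328, which is no later than the deadline of 349, so the schedule is feasible.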